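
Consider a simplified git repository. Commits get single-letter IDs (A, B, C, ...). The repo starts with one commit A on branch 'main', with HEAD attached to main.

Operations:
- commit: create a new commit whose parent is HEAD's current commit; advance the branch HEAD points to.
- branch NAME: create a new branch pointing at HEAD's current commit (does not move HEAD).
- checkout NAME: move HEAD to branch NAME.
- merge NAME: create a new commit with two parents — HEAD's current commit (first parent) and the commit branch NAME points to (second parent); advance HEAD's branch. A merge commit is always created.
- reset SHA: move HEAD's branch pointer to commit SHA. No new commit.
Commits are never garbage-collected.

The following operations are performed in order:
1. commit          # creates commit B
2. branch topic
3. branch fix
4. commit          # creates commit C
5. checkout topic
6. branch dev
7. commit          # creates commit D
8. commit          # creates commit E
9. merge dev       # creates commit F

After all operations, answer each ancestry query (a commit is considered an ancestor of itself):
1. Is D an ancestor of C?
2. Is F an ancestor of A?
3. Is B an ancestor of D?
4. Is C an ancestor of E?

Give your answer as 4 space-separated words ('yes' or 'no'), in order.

After op 1 (commit): HEAD=main@B [main=B]
After op 2 (branch): HEAD=main@B [main=B topic=B]
After op 3 (branch): HEAD=main@B [fix=B main=B topic=B]
After op 4 (commit): HEAD=main@C [fix=B main=C topic=B]
After op 5 (checkout): HEAD=topic@B [fix=B main=C topic=B]
After op 6 (branch): HEAD=topic@B [dev=B fix=B main=C topic=B]
After op 7 (commit): HEAD=topic@D [dev=B fix=B main=C topic=D]
After op 8 (commit): HEAD=topic@E [dev=B fix=B main=C topic=E]
After op 9 (merge): HEAD=topic@F [dev=B fix=B main=C topic=F]
ancestors(C) = {A,B,C}; D in? no
ancestors(A) = {A}; F in? no
ancestors(D) = {A,B,D}; B in? yes
ancestors(E) = {A,B,D,E}; C in? no

Answer: no no yes no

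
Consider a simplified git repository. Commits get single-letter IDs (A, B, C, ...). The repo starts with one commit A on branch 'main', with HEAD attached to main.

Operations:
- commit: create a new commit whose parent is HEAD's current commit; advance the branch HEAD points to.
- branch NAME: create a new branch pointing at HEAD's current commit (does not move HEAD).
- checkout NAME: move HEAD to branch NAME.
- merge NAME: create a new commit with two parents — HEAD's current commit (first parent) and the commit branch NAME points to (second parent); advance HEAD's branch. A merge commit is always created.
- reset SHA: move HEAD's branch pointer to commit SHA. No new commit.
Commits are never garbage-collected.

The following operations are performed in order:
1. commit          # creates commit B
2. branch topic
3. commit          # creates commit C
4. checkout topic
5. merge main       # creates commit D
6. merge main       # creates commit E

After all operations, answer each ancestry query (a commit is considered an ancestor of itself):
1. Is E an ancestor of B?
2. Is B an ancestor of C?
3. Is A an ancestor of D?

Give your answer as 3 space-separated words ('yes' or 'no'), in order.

Answer: no yes yes

Derivation:
After op 1 (commit): HEAD=main@B [main=B]
After op 2 (branch): HEAD=main@B [main=B topic=B]
After op 3 (commit): HEAD=main@C [main=C topic=B]
After op 4 (checkout): HEAD=topic@B [main=C topic=B]
After op 5 (merge): HEAD=topic@D [main=C topic=D]
After op 6 (merge): HEAD=topic@E [main=C topic=E]
ancestors(B) = {A,B}; E in? no
ancestors(C) = {A,B,C}; B in? yes
ancestors(D) = {A,B,C,D}; A in? yes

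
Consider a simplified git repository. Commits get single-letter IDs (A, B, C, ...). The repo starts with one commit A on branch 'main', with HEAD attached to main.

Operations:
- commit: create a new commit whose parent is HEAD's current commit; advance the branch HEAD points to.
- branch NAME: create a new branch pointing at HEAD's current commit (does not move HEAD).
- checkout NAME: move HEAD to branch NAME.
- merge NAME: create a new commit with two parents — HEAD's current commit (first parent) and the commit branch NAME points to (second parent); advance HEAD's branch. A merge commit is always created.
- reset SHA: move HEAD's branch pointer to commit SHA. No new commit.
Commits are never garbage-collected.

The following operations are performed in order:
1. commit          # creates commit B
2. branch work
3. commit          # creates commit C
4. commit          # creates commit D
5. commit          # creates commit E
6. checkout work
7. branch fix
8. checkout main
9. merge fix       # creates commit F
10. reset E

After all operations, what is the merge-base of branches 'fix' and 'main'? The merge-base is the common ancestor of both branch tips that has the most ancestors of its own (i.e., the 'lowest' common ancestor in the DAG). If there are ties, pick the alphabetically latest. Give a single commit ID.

Answer: B

Derivation:
After op 1 (commit): HEAD=main@B [main=B]
After op 2 (branch): HEAD=main@B [main=B work=B]
After op 3 (commit): HEAD=main@C [main=C work=B]
After op 4 (commit): HEAD=main@D [main=D work=B]
After op 5 (commit): HEAD=main@E [main=E work=B]
After op 6 (checkout): HEAD=work@B [main=E work=B]
After op 7 (branch): HEAD=work@B [fix=B main=E work=B]
After op 8 (checkout): HEAD=main@E [fix=B main=E work=B]
After op 9 (merge): HEAD=main@F [fix=B main=F work=B]
After op 10 (reset): HEAD=main@E [fix=B main=E work=B]
ancestors(fix=B): ['A', 'B']
ancestors(main=E): ['A', 'B', 'C', 'D', 'E']
common: ['A', 'B']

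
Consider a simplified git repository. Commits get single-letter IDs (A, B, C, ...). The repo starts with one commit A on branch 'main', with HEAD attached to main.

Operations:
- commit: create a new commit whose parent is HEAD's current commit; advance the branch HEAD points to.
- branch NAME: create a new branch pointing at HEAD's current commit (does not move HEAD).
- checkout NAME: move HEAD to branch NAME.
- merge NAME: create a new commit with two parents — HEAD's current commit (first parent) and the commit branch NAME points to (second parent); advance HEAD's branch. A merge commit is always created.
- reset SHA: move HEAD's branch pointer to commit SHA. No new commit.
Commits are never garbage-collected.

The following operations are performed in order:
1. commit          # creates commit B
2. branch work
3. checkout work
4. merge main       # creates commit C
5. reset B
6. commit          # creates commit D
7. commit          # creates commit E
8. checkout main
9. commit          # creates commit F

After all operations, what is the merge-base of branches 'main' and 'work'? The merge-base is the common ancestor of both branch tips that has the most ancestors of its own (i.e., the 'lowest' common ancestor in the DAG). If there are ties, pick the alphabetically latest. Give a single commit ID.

Answer: B

Derivation:
After op 1 (commit): HEAD=main@B [main=B]
After op 2 (branch): HEAD=main@B [main=B work=B]
After op 3 (checkout): HEAD=work@B [main=B work=B]
After op 4 (merge): HEAD=work@C [main=B work=C]
After op 5 (reset): HEAD=work@B [main=B work=B]
After op 6 (commit): HEAD=work@D [main=B work=D]
After op 7 (commit): HEAD=work@E [main=B work=E]
After op 8 (checkout): HEAD=main@B [main=B work=E]
After op 9 (commit): HEAD=main@F [main=F work=E]
ancestors(main=F): ['A', 'B', 'F']
ancestors(work=E): ['A', 'B', 'D', 'E']
common: ['A', 'B']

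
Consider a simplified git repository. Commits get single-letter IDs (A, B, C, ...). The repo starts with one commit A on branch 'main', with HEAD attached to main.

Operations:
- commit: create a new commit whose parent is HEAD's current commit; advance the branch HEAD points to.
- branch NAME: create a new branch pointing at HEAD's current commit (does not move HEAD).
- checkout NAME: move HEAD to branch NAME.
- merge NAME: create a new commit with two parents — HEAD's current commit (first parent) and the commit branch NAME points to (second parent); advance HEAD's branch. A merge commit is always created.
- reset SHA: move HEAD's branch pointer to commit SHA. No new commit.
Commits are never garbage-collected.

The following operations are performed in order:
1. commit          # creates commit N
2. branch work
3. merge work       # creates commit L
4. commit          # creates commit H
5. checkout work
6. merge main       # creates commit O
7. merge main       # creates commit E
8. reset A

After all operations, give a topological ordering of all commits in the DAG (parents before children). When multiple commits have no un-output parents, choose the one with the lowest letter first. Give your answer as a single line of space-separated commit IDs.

Answer: A N L H O E

Derivation:
After op 1 (commit): HEAD=main@N [main=N]
After op 2 (branch): HEAD=main@N [main=N work=N]
After op 3 (merge): HEAD=main@L [main=L work=N]
After op 4 (commit): HEAD=main@H [main=H work=N]
After op 5 (checkout): HEAD=work@N [main=H work=N]
After op 6 (merge): HEAD=work@O [main=H work=O]
After op 7 (merge): HEAD=work@E [main=H work=E]
After op 8 (reset): HEAD=work@A [main=H work=A]
commit A: parents=[]
commit E: parents=['O', 'H']
commit H: parents=['L']
commit L: parents=['N', 'N']
commit N: parents=['A']
commit O: parents=['N', 'H']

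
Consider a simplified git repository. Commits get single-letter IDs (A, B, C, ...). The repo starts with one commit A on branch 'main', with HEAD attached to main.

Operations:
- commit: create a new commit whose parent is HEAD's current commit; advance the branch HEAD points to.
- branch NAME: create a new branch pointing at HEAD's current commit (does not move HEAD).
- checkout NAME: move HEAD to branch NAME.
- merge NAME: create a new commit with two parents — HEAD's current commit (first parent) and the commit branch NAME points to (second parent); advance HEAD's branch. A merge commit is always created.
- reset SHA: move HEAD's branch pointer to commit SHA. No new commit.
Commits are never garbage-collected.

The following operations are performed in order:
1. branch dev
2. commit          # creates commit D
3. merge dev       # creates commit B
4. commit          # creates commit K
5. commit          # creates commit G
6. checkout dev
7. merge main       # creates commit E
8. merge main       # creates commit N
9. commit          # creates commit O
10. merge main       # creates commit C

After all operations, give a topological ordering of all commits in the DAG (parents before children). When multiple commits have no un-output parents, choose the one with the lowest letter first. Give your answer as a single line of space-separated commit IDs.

Answer: A D B K G E N O C

Derivation:
After op 1 (branch): HEAD=main@A [dev=A main=A]
After op 2 (commit): HEAD=main@D [dev=A main=D]
After op 3 (merge): HEAD=main@B [dev=A main=B]
After op 4 (commit): HEAD=main@K [dev=A main=K]
After op 5 (commit): HEAD=main@G [dev=A main=G]
After op 6 (checkout): HEAD=dev@A [dev=A main=G]
After op 7 (merge): HEAD=dev@E [dev=E main=G]
After op 8 (merge): HEAD=dev@N [dev=N main=G]
After op 9 (commit): HEAD=dev@O [dev=O main=G]
After op 10 (merge): HEAD=dev@C [dev=C main=G]
commit A: parents=[]
commit B: parents=['D', 'A']
commit C: parents=['O', 'G']
commit D: parents=['A']
commit E: parents=['A', 'G']
commit G: parents=['K']
commit K: parents=['B']
commit N: parents=['E', 'G']
commit O: parents=['N']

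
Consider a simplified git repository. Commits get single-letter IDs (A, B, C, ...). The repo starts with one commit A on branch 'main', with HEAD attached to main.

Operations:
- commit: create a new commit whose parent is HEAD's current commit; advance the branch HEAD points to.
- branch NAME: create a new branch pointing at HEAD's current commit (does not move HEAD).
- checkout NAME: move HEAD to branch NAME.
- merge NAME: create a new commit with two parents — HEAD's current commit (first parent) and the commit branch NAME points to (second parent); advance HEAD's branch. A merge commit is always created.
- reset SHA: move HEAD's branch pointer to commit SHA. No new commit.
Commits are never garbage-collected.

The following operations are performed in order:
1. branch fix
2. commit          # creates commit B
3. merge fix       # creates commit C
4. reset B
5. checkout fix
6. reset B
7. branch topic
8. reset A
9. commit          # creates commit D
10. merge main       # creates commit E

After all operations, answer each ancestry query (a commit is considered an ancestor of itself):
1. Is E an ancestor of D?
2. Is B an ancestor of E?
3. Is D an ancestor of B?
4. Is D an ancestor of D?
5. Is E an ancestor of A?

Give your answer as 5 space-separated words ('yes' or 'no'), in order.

Answer: no yes no yes no

Derivation:
After op 1 (branch): HEAD=main@A [fix=A main=A]
After op 2 (commit): HEAD=main@B [fix=A main=B]
After op 3 (merge): HEAD=main@C [fix=A main=C]
After op 4 (reset): HEAD=main@B [fix=A main=B]
After op 5 (checkout): HEAD=fix@A [fix=A main=B]
After op 6 (reset): HEAD=fix@B [fix=B main=B]
After op 7 (branch): HEAD=fix@B [fix=B main=B topic=B]
After op 8 (reset): HEAD=fix@A [fix=A main=B topic=B]
After op 9 (commit): HEAD=fix@D [fix=D main=B topic=B]
After op 10 (merge): HEAD=fix@E [fix=E main=B topic=B]
ancestors(D) = {A,D}; E in? no
ancestors(E) = {A,B,D,E}; B in? yes
ancestors(B) = {A,B}; D in? no
ancestors(D) = {A,D}; D in? yes
ancestors(A) = {A}; E in? no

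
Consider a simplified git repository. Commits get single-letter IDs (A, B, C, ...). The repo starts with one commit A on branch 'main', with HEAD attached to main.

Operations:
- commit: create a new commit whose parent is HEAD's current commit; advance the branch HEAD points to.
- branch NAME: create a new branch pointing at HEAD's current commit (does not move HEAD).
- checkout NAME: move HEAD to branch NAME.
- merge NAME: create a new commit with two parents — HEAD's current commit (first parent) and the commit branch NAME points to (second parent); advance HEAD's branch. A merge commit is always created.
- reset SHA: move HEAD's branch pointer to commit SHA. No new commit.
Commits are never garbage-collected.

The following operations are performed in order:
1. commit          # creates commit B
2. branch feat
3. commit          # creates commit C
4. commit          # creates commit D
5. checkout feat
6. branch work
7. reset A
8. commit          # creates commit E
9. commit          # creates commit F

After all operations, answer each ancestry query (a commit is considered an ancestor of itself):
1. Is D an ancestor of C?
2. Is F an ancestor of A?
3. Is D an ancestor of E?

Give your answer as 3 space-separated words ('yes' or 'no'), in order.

After op 1 (commit): HEAD=main@B [main=B]
After op 2 (branch): HEAD=main@B [feat=B main=B]
After op 3 (commit): HEAD=main@C [feat=B main=C]
After op 4 (commit): HEAD=main@D [feat=B main=D]
After op 5 (checkout): HEAD=feat@B [feat=B main=D]
After op 6 (branch): HEAD=feat@B [feat=B main=D work=B]
After op 7 (reset): HEAD=feat@A [feat=A main=D work=B]
After op 8 (commit): HEAD=feat@E [feat=E main=D work=B]
After op 9 (commit): HEAD=feat@F [feat=F main=D work=B]
ancestors(C) = {A,B,C}; D in? no
ancestors(A) = {A}; F in? no
ancestors(E) = {A,E}; D in? no

Answer: no no no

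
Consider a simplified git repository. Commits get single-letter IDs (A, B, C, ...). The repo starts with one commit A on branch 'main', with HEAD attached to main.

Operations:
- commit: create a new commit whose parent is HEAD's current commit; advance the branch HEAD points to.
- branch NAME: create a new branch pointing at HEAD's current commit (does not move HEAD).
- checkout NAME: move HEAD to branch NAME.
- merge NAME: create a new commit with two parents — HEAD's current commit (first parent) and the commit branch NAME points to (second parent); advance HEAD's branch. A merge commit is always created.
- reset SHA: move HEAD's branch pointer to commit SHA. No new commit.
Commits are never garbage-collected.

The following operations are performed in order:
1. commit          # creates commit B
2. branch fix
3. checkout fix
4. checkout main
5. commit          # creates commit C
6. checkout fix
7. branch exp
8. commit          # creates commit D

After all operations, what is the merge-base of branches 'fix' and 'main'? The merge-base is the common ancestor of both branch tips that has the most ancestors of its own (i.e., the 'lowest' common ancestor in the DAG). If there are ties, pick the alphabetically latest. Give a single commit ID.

Answer: B

Derivation:
After op 1 (commit): HEAD=main@B [main=B]
After op 2 (branch): HEAD=main@B [fix=B main=B]
After op 3 (checkout): HEAD=fix@B [fix=B main=B]
After op 4 (checkout): HEAD=main@B [fix=B main=B]
After op 5 (commit): HEAD=main@C [fix=B main=C]
After op 6 (checkout): HEAD=fix@B [fix=B main=C]
After op 7 (branch): HEAD=fix@B [exp=B fix=B main=C]
After op 8 (commit): HEAD=fix@D [exp=B fix=D main=C]
ancestors(fix=D): ['A', 'B', 'D']
ancestors(main=C): ['A', 'B', 'C']
common: ['A', 'B']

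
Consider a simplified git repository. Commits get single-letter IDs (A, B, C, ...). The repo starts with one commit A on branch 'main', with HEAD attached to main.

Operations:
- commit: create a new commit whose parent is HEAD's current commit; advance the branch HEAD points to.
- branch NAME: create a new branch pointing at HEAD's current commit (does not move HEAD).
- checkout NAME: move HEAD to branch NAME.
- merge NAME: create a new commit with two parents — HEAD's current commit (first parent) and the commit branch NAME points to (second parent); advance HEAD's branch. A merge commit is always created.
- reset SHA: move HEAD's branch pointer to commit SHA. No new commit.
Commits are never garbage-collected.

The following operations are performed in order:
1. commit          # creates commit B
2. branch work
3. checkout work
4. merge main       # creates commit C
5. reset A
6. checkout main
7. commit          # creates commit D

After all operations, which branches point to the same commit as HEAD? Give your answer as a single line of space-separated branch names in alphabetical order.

Answer: main

Derivation:
After op 1 (commit): HEAD=main@B [main=B]
After op 2 (branch): HEAD=main@B [main=B work=B]
After op 3 (checkout): HEAD=work@B [main=B work=B]
After op 4 (merge): HEAD=work@C [main=B work=C]
After op 5 (reset): HEAD=work@A [main=B work=A]
After op 6 (checkout): HEAD=main@B [main=B work=A]
After op 7 (commit): HEAD=main@D [main=D work=A]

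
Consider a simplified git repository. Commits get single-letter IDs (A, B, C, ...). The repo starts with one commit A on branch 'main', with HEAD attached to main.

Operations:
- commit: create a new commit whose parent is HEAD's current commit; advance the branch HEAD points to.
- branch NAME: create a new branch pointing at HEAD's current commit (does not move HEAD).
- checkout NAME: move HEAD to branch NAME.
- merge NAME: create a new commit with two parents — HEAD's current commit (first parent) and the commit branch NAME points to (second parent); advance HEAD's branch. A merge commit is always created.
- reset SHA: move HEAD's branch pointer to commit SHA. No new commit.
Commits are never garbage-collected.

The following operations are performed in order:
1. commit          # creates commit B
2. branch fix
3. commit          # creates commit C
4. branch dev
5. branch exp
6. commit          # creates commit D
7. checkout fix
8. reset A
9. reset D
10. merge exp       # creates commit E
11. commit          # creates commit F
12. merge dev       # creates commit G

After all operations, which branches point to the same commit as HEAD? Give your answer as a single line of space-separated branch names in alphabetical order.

Answer: fix

Derivation:
After op 1 (commit): HEAD=main@B [main=B]
After op 2 (branch): HEAD=main@B [fix=B main=B]
After op 3 (commit): HEAD=main@C [fix=B main=C]
After op 4 (branch): HEAD=main@C [dev=C fix=B main=C]
After op 5 (branch): HEAD=main@C [dev=C exp=C fix=B main=C]
After op 6 (commit): HEAD=main@D [dev=C exp=C fix=B main=D]
After op 7 (checkout): HEAD=fix@B [dev=C exp=C fix=B main=D]
After op 8 (reset): HEAD=fix@A [dev=C exp=C fix=A main=D]
After op 9 (reset): HEAD=fix@D [dev=C exp=C fix=D main=D]
After op 10 (merge): HEAD=fix@E [dev=C exp=C fix=E main=D]
After op 11 (commit): HEAD=fix@F [dev=C exp=C fix=F main=D]
After op 12 (merge): HEAD=fix@G [dev=C exp=C fix=G main=D]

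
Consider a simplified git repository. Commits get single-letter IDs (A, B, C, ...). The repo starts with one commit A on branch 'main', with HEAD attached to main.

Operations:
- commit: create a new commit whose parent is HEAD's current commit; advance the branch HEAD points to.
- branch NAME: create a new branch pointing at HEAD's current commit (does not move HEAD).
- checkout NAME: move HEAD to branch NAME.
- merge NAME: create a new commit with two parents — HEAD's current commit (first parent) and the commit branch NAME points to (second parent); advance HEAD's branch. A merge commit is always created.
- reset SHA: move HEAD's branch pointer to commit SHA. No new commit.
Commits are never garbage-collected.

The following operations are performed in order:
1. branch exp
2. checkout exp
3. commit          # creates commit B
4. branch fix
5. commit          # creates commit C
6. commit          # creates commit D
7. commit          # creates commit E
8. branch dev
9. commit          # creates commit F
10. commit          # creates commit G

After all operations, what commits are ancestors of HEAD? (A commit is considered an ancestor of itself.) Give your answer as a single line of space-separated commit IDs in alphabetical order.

Answer: A B C D E F G

Derivation:
After op 1 (branch): HEAD=main@A [exp=A main=A]
After op 2 (checkout): HEAD=exp@A [exp=A main=A]
After op 3 (commit): HEAD=exp@B [exp=B main=A]
After op 4 (branch): HEAD=exp@B [exp=B fix=B main=A]
After op 5 (commit): HEAD=exp@C [exp=C fix=B main=A]
After op 6 (commit): HEAD=exp@D [exp=D fix=B main=A]
After op 7 (commit): HEAD=exp@E [exp=E fix=B main=A]
After op 8 (branch): HEAD=exp@E [dev=E exp=E fix=B main=A]
After op 9 (commit): HEAD=exp@F [dev=E exp=F fix=B main=A]
After op 10 (commit): HEAD=exp@G [dev=E exp=G fix=B main=A]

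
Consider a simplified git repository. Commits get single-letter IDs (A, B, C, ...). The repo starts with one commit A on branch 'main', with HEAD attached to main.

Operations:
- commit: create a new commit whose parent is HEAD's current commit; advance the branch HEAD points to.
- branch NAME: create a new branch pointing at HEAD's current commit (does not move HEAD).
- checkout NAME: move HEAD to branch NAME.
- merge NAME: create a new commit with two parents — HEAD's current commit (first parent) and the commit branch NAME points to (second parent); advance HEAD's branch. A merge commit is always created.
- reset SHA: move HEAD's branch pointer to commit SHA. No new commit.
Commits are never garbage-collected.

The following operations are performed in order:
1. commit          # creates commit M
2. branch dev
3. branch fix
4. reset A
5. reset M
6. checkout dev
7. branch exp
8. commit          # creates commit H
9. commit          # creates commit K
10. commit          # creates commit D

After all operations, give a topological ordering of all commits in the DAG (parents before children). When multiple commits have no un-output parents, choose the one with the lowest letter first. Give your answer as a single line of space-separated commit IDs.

After op 1 (commit): HEAD=main@M [main=M]
After op 2 (branch): HEAD=main@M [dev=M main=M]
After op 3 (branch): HEAD=main@M [dev=M fix=M main=M]
After op 4 (reset): HEAD=main@A [dev=M fix=M main=A]
After op 5 (reset): HEAD=main@M [dev=M fix=M main=M]
After op 6 (checkout): HEAD=dev@M [dev=M fix=M main=M]
After op 7 (branch): HEAD=dev@M [dev=M exp=M fix=M main=M]
After op 8 (commit): HEAD=dev@H [dev=H exp=M fix=M main=M]
After op 9 (commit): HEAD=dev@K [dev=K exp=M fix=M main=M]
After op 10 (commit): HEAD=dev@D [dev=D exp=M fix=M main=M]
commit A: parents=[]
commit D: parents=['K']
commit H: parents=['M']
commit K: parents=['H']
commit M: parents=['A']

Answer: A M H K D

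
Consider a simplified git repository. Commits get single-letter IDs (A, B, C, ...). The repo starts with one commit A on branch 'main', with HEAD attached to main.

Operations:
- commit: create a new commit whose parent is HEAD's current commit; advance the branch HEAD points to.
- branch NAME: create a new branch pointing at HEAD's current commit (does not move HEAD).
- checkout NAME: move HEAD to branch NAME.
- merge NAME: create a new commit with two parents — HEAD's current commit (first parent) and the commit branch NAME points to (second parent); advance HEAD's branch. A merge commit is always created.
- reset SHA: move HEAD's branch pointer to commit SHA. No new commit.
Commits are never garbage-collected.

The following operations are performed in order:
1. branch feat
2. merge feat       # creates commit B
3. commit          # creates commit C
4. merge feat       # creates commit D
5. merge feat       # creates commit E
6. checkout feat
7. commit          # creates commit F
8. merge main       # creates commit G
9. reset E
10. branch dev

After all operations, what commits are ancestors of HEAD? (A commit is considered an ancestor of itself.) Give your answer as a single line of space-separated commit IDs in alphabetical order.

After op 1 (branch): HEAD=main@A [feat=A main=A]
After op 2 (merge): HEAD=main@B [feat=A main=B]
After op 3 (commit): HEAD=main@C [feat=A main=C]
After op 4 (merge): HEAD=main@D [feat=A main=D]
After op 5 (merge): HEAD=main@E [feat=A main=E]
After op 6 (checkout): HEAD=feat@A [feat=A main=E]
After op 7 (commit): HEAD=feat@F [feat=F main=E]
After op 8 (merge): HEAD=feat@G [feat=G main=E]
After op 9 (reset): HEAD=feat@E [feat=E main=E]
After op 10 (branch): HEAD=feat@E [dev=E feat=E main=E]

Answer: A B C D E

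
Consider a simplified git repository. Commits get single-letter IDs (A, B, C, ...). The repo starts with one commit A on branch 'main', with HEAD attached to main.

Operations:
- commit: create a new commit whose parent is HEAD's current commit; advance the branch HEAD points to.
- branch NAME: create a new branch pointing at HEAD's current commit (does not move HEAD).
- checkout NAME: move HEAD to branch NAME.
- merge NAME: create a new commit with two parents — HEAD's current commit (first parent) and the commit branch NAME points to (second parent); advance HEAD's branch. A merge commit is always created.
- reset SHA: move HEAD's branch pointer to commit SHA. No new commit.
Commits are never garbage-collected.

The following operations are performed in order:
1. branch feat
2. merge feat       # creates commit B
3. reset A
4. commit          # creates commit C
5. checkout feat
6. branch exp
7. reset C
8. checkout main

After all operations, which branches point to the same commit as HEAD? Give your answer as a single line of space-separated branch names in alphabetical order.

After op 1 (branch): HEAD=main@A [feat=A main=A]
After op 2 (merge): HEAD=main@B [feat=A main=B]
After op 3 (reset): HEAD=main@A [feat=A main=A]
After op 4 (commit): HEAD=main@C [feat=A main=C]
After op 5 (checkout): HEAD=feat@A [feat=A main=C]
After op 6 (branch): HEAD=feat@A [exp=A feat=A main=C]
After op 7 (reset): HEAD=feat@C [exp=A feat=C main=C]
After op 8 (checkout): HEAD=main@C [exp=A feat=C main=C]

Answer: feat main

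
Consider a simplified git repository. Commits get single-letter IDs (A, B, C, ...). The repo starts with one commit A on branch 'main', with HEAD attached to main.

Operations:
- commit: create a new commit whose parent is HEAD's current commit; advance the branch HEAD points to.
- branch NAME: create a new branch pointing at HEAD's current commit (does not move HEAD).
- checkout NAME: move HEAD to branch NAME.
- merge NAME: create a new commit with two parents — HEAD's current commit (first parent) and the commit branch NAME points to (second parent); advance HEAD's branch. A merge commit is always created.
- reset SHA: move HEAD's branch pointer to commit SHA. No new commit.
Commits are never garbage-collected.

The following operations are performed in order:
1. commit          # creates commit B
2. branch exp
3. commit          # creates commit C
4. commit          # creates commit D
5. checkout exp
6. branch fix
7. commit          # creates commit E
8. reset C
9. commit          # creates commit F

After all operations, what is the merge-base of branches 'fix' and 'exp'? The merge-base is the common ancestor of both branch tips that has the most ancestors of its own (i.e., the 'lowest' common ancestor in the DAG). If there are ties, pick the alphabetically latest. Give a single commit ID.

Answer: B

Derivation:
After op 1 (commit): HEAD=main@B [main=B]
After op 2 (branch): HEAD=main@B [exp=B main=B]
After op 3 (commit): HEAD=main@C [exp=B main=C]
After op 4 (commit): HEAD=main@D [exp=B main=D]
After op 5 (checkout): HEAD=exp@B [exp=B main=D]
After op 6 (branch): HEAD=exp@B [exp=B fix=B main=D]
After op 7 (commit): HEAD=exp@E [exp=E fix=B main=D]
After op 8 (reset): HEAD=exp@C [exp=C fix=B main=D]
After op 9 (commit): HEAD=exp@F [exp=F fix=B main=D]
ancestors(fix=B): ['A', 'B']
ancestors(exp=F): ['A', 'B', 'C', 'F']
common: ['A', 'B']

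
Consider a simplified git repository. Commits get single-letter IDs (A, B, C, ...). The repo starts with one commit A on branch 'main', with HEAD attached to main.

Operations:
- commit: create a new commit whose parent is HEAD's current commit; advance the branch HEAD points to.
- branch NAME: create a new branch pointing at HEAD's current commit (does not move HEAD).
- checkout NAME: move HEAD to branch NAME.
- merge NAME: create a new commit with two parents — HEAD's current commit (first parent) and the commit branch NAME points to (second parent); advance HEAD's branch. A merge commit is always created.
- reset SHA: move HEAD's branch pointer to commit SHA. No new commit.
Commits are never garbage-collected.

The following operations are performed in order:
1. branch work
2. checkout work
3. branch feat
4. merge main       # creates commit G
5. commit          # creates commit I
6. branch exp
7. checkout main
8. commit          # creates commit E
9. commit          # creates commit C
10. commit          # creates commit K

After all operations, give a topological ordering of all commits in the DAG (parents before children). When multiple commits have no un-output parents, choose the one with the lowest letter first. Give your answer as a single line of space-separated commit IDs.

Answer: A E C G I K

Derivation:
After op 1 (branch): HEAD=main@A [main=A work=A]
After op 2 (checkout): HEAD=work@A [main=A work=A]
After op 3 (branch): HEAD=work@A [feat=A main=A work=A]
After op 4 (merge): HEAD=work@G [feat=A main=A work=G]
After op 5 (commit): HEAD=work@I [feat=A main=A work=I]
After op 6 (branch): HEAD=work@I [exp=I feat=A main=A work=I]
After op 7 (checkout): HEAD=main@A [exp=I feat=A main=A work=I]
After op 8 (commit): HEAD=main@E [exp=I feat=A main=E work=I]
After op 9 (commit): HEAD=main@C [exp=I feat=A main=C work=I]
After op 10 (commit): HEAD=main@K [exp=I feat=A main=K work=I]
commit A: parents=[]
commit C: parents=['E']
commit E: parents=['A']
commit G: parents=['A', 'A']
commit I: parents=['G']
commit K: parents=['C']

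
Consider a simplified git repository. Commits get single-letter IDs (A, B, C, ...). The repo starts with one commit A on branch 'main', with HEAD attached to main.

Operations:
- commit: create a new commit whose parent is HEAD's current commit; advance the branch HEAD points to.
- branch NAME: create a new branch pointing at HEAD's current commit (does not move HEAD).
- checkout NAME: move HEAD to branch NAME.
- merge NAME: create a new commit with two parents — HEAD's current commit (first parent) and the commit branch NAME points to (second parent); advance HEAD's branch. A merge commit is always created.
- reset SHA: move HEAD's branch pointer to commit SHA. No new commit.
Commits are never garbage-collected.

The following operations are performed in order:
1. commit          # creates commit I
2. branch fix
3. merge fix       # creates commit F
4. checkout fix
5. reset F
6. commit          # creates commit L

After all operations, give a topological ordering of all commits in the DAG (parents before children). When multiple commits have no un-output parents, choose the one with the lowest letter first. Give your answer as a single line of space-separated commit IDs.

Answer: A I F L

Derivation:
After op 1 (commit): HEAD=main@I [main=I]
After op 2 (branch): HEAD=main@I [fix=I main=I]
After op 3 (merge): HEAD=main@F [fix=I main=F]
After op 4 (checkout): HEAD=fix@I [fix=I main=F]
After op 5 (reset): HEAD=fix@F [fix=F main=F]
After op 6 (commit): HEAD=fix@L [fix=L main=F]
commit A: parents=[]
commit F: parents=['I', 'I']
commit I: parents=['A']
commit L: parents=['F']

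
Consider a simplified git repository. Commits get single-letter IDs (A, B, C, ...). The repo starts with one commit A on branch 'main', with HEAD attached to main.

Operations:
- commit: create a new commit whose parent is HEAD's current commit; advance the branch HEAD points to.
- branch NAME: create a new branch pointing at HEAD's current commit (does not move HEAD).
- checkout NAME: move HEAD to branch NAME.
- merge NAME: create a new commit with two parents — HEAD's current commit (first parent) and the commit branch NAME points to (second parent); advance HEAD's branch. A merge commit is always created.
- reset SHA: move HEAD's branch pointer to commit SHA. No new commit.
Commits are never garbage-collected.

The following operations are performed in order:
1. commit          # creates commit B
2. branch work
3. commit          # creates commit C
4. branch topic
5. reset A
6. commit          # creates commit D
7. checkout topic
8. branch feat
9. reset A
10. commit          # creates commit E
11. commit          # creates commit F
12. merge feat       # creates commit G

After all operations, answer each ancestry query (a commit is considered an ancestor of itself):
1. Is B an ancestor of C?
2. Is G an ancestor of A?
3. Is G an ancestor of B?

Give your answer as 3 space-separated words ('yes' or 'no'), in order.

Answer: yes no no

Derivation:
After op 1 (commit): HEAD=main@B [main=B]
After op 2 (branch): HEAD=main@B [main=B work=B]
After op 3 (commit): HEAD=main@C [main=C work=B]
After op 4 (branch): HEAD=main@C [main=C topic=C work=B]
After op 5 (reset): HEAD=main@A [main=A topic=C work=B]
After op 6 (commit): HEAD=main@D [main=D topic=C work=B]
After op 7 (checkout): HEAD=topic@C [main=D topic=C work=B]
After op 8 (branch): HEAD=topic@C [feat=C main=D topic=C work=B]
After op 9 (reset): HEAD=topic@A [feat=C main=D topic=A work=B]
After op 10 (commit): HEAD=topic@E [feat=C main=D topic=E work=B]
After op 11 (commit): HEAD=topic@F [feat=C main=D topic=F work=B]
After op 12 (merge): HEAD=topic@G [feat=C main=D topic=G work=B]
ancestors(C) = {A,B,C}; B in? yes
ancestors(A) = {A}; G in? no
ancestors(B) = {A,B}; G in? no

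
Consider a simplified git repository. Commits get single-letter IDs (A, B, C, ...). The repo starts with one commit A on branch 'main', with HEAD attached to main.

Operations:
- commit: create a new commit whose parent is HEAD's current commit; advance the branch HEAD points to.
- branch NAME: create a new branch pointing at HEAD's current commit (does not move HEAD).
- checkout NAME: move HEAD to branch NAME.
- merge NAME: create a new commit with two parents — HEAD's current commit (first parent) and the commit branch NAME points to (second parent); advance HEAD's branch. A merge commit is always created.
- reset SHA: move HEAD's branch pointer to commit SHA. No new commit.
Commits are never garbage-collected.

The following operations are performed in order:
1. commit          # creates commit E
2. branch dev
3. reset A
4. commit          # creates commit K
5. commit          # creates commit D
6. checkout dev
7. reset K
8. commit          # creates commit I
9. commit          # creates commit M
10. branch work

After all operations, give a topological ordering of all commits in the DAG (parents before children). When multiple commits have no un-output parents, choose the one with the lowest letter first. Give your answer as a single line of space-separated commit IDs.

After op 1 (commit): HEAD=main@E [main=E]
After op 2 (branch): HEAD=main@E [dev=E main=E]
After op 3 (reset): HEAD=main@A [dev=E main=A]
After op 4 (commit): HEAD=main@K [dev=E main=K]
After op 5 (commit): HEAD=main@D [dev=E main=D]
After op 6 (checkout): HEAD=dev@E [dev=E main=D]
After op 7 (reset): HEAD=dev@K [dev=K main=D]
After op 8 (commit): HEAD=dev@I [dev=I main=D]
After op 9 (commit): HEAD=dev@M [dev=M main=D]
After op 10 (branch): HEAD=dev@M [dev=M main=D work=M]
commit A: parents=[]
commit D: parents=['K']
commit E: parents=['A']
commit I: parents=['K']
commit K: parents=['A']
commit M: parents=['I']

Answer: A E K D I M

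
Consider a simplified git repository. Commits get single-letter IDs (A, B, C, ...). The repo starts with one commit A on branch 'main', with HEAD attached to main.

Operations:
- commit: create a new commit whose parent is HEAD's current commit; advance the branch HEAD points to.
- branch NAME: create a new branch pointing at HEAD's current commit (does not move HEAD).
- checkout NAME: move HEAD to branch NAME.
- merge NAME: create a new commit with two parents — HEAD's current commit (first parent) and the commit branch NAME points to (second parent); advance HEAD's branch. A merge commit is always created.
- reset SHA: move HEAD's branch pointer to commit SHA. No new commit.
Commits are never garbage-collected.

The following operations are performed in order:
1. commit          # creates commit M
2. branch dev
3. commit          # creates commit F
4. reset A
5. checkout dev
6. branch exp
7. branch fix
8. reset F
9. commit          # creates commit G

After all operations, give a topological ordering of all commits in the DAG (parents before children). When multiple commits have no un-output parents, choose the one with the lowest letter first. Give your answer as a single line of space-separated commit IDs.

After op 1 (commit): HEAD=main@M [main=M]
After op 2 (branch): HEAD=main@M [dev=M main=M]
After op 3 (commit): HEAD=main@F [dev=M main=F]
After op 4 (reset): HEAD=main@A [dev=M main=A]
After op 5 (checkout): HEAD=dev@M [dev=M main=A]
After op 6 (branch): HEAD=dev@M [dev=M exp=M main=A]
After op 7 (branch): HEAD=dev@M [dev=M exp=M fix=M main=A]
After op 8 (reset): HEAD=dev@F [dev=F exp=M fix=M main=A]
After op 9 (commit): HEAD=dev@G [dev=G exp=M fix=M main=A]
commit A: parents=[]
commit F: parents=['M']
commit G: parents=['F']
commit M: parents=['A']

Answer: A M F G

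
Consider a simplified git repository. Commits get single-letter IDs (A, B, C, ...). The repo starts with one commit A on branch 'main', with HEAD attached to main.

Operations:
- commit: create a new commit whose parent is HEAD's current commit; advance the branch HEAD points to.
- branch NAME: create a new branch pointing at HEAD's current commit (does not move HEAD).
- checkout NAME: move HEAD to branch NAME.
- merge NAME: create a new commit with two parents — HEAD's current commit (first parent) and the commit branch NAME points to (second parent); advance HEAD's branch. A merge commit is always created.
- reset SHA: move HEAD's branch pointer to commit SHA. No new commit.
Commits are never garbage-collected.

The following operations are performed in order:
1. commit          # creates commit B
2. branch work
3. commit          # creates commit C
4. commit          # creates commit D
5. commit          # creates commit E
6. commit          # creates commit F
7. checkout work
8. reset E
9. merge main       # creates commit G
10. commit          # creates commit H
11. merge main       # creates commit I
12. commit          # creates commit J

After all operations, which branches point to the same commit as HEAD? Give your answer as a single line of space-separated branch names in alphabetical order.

After op 1 (commit): HEAD=main@B [main=B]
After op 2 (branch): HEAD=main@B [main=B work=B]
After op 3 (commit): HEAD=main@C [main=C work=B]
After op 4 (commit): HEAD=main@D [main=D work=B]
After op 5 (commit): HEAD=main@E [main=E work=B]
After op 6 (commit): HEAD=main@F [main=F work=B]
After op 7 (checkout): HEAD=work@B [main=F work=B]
After op 8 (reset): HEAD=work@E [main=F work=E]
After op 9 (merge): HEAD=work@G [main=F work=G]
After op 10 (commit): HEAD=work@H [main=F work=H]
After op 11 (merge): HEAD=work@I [main=F work=I]
After op 12 (commit): HEAD=work@J [main=F work=J]

Answer: work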